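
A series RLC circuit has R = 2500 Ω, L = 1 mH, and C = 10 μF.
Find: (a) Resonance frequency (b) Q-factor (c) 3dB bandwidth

Step 1 — Resonance: ω₀ = 1/√(LC) = 1/√(0.001·1e-05) = 1e+04 rad/s.
Step 2 — f₀ = ω₀/(2π) = 1592 Hz.
Step 3 — Series Q: Q = ω₀L/R = 1e+04·0.001/2500 = 0.004.
Step 4 — Bandwidth: Δω = ω₀/Q = 2.5e+06 rad/s; BW = Δω/(2π) = 3.979e+05 Hz.

(a) f₀ = 1592 Hz  (b) Q = 0.004  (c) BW = 3.979e+05 Hz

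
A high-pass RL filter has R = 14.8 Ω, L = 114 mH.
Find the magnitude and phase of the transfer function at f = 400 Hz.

Step 1 — Angular frequency: ω = 2π·400 = 2513 rad/s.
Step 2 — Transfer function: H(jω) = jωL/(R + jωL).
Step 3 — Numerator jωL = j·286.5; denominator R + jωL = 14.8 + j286.5.
Step 4 — H = 0.9973 + j0.05152.
Step 5 — Magnitude: |H| = 0.9987 (-0.0 dB); phase: φ = 3.0°.

|H| = 0.9987 (-0.0 dB), φ = 3.0°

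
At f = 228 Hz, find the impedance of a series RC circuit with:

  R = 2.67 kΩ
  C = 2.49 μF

Step 1 — Angular frequency: ω = 2π·f = 2π·228 = 1433 rad/s.
Step 2 — Component impedances:
  R: Z = R = 2670 Ω
  C: Z = 1/(jωC) = -j/(ω·C) = 0 - j280.3 Ω
Step 3 — Series combination: Z_total = R + C = 2670 - j280.3 Ω = 2685∠-6.0° Ω.

Z = 2670 - j280.3 Ω = 2685∠-6.0° Ω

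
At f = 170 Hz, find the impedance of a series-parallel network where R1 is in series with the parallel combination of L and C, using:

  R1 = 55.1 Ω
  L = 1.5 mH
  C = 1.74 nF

Step 1 — Angular frequency: ω = 2π·f = 2π·170 = 1068 rad/s.
Step 2 — Component impedances:
  R1: Z = R = 55.1 Ω
  L: Z = jωL = j·1068·0.0015 = 0 + j1.602 Ω
  C: Z = 1/(jωC) = -j/(ω·C) = 0 - j5.38e+05 Ω
Step 3 — Parallel branch: L || C = 1/(1/L + 1/C) = 0 + j1.602 Ω.
Step 4 — Series with R1: Z_total = R1 + (L || C) = 55.1 + j1.602 Ω = 55.12∠1.7° Ω.

Z = 55.1 + j1.602 Ω = 55.12∠1.7° Ω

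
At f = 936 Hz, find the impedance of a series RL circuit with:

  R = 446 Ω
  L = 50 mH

Step 1 — Angular frequency: ω = 2π·f = 2π·936 = 5881 rad/s.
Step 2 — Component impedances:
  R: Z = R = 446 Ω
  L: Z = jωL = j·5881·0.05 = 0 + j294.1 Ω
Step 3 — Series combination: Z_total = R + L = 446 + j294.1 Ω = 534.2∠33.4° Ω.

Z = 446 + j294.1 Ω = 534.2∠33.4° Ω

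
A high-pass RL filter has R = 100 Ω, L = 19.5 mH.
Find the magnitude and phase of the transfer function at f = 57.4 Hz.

Step 1 — Angular frequency: ω = 2π·57.4 = 360.7 rad/s.
Step 2 — Transfer function: H(jω) = jωL/(R + jωL).
Step 3 — Numerator jωL = j·7.033; denominator R + jωL = 100 + j7.033.
Step 4 — H = 0.004922 + j0.06998.
Step 5 — Magnitude: |H| = 0.07015 (-23.1 dB); phase: φ = 86.0°.

|H| = 0.07015 (-23.1 dB), φ = 86.0°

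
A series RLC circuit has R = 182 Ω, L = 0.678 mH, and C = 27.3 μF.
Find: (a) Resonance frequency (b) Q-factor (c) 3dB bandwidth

Step 1 — Resonance: ω₀ = 1/√(LC) = 1/√(0.000678·2.73e-05) = 7350 rad/s.
Step 2 — f₀ = ω₀/(2π) = 1170 Hz.
Step 3 — Series Q: Q = ω₀L/R = 7350·0.000678/182 = 0.02738.
Step 4 — Bandwidth: Δω = ω₀/Q = 2.684e+05 rad/s; BW = Δω/(2π) = 4.272e+04 Hz.

(a) f₀ = 1170 Hz  (b) Q = 0.02738  (c) BW = 4.272e+04 Hz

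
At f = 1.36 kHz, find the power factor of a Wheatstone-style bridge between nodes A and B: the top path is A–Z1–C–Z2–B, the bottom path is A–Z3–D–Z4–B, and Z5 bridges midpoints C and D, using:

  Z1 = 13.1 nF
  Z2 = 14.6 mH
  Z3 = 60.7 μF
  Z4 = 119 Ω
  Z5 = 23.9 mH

Step 1 — Angular frequency: ω = 2π·f = 2π·1360 = 8545 rad/s.
Step 2 — Component impedances:
  Z1: Z = 1/(jωC) = -j/(ω·C) = 0 - j8933 Ω
  Z2: Z = jωL = j·8545·0.0146 = 0 + j124.8 Ω
  Z3: Z = 1/(jωC) = -j/(ω·C) = 0 - j1.928 Ω
  Z4: Z = R = 119 Ω
  Z5: Z = jωL = j·8545·0.0239 = 0 + j204.2 Ω
Step 3 — Bridge requires nodal analysis (the Z5 bridge couples midpoints C and D, so the two paths cannot be reduced to a simple series/parallel combination). Setting node B to ground and injecting 1 A at node A, the 3-node admittance system at A, C, D solves to V_A = Z_AB = 105.6 + j35.71 Ω = 111.4∠18.7° Ω.
Step 4 — Power factor: PF = cos(φ) = Re(Z)/|Z| = 105.55/111.426 = 0.9473.
Step 5 — Type: Im(Z) = 35.71 ⇒ lagging (phase φ = 18.7°).

PF = 0.9473 (lagging, φ = 18.7°)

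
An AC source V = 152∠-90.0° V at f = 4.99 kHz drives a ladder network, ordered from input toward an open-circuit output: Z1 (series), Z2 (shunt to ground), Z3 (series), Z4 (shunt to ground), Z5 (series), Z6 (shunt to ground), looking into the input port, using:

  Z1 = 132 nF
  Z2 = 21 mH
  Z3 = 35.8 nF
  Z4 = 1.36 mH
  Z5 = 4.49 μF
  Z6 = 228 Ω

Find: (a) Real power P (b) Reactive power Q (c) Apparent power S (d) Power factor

Step 1 — Angular frequency: ω = 2π·f = 2π·4990 = 3.135e+04 rad/s.
Step 2 — Component impedances:
  Z1: Z = 1/(jωC) = -j/(ω·C) = 0 - j241.6 Ω
  Z2: Z = jωL = j·3.135e+04·0.021 = 0 + j658.4 Ω
  Z3: Z = 1/(jωC) = -j/(ω·C) = 0 - j890.9 Ω
  Z4: Z = jωL = j·3.135e+04·0.00136 = 0 + j42.64 Ω
  Z5: Z = 1/(jωC) = -j/(ω·C) = 0 - j7.104 Ω
  Z6: Z = R = 228 Ω
Step 3 — Ladder network (open output): work backward from the far end, alternating series and parallel combinations. Z_in = 92.29 + j2682 Ω = 2683∠88.0° Ω.
Step 4 — Source phasor: V = 152∠-90.0° V = 0 - j152 V.
Step 5 — Current: I = V / Z = -0.05661 - j0.001948 A = 0.05664∠-178.0° A.
Step 6 — Complex power: S = V·I* = 0.2961 + j8.605 VA.
Step 7 — Real power: P = Re(S) = 0.2961 W.
Step 8 — Reactive power: Q = Im(S) = 8.605 VAR.
Step 9 — Apparent power: |S| = 8.61 VA.
Step 10 — Power factor: PF = P/|S| = 0.03439 (lagging).

(a) P = 0.2961 W  (b) Q = 8.605 VAR  (c) S = 8.61 VA  (d) PF = 0.03439 (lagging)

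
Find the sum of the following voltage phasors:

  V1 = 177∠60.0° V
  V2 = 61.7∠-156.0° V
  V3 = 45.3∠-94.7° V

Step 1 — Convert each phasor to rectangular form:
  V1 = 177·(cos(60.0°) + j·sin(60.0°)) = 88.5 + j153.3 V
  V2 = 61.7·(cos(-156.0°) + j·sin(-156.0°)) = -56.37 - j25.1 V
  V3 = 45.3·(cos(-94.7°) + j·sin(-94.7°)) = -3.712 - j45.15 V
Step 2 — Sum components: V_total = 28.42 + j83.04 V.
Step 3 — Convert to polar: |V_total| = 87.77 V, ∠V_total = 71.1°.

V_total = 87.77∠71.1° V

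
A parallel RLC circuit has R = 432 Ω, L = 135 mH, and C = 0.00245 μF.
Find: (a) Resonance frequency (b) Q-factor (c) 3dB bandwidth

Step 1 — Resonance: ω₀ = 1/√(LC) = 1/√(0.135·2.45e-09) = 5.499e+04 rad/s.
Step 2 — f₀ = ω₀/(2π) = 8751 Hz.
Step 3 — Parallel Q: Q = R/(ω₀L) = 432/(5.499e+04·0.135) = 0.0582.
Step 4 — Bandwidth: Δω = ω₀/Q = 9.448e+05 rad/s; BW = Δω/(2π) = 1.504e+05 Hz.

(a) f₀ = 8751 Hz  (b) Q = 0.0582  (c) BW = 1.504e+05 Hz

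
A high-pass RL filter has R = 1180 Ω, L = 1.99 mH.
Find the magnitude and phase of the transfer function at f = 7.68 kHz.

Step 1 — Angular frequency: ω = 2π·7680 = 4.825e+04 rad/s.
Step 2 — Transfer function: H(jω) = jωL/(R + jωL).
Step 3 — Numerator jωL = j·96.03; denominator R + jωL = 1180 + j96.03.
Step 4 — H = 0.006579 + j0.08084.
Step 5 — Magnitude: |H| = 0.08111 (-21.8 dB); phase: φ = 85.3°.

|H| = 0.08111 (-21.8 dB), φ = 85.3°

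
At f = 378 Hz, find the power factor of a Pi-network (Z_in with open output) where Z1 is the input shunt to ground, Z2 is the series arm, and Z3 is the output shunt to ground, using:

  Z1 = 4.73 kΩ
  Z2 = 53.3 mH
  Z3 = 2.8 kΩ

Step 1 — Angular frequency: ω = 2π·f = 2π·378 = 2375 rad/s.
Step 2 — Component impedances:
  Z1: Z = R = 4730 Ω
  Z2: Z = jωL = j·2375·0.0533 = 0 + j126.6 Ω
  Z3: Z = R = 2800 Ω
Step 3 — With open output, the series arm Z2 and the output shunt Z3 appear in series to ground: Z2 + Z3 = 2800 + j126.6 Ω.
Step 4 — Parallel with input shunt Z1: Z_in = Z1 || (Z2 + Z3) = 1760 + j49.94 Ω = 1760∠1.6° Ω.
Step 5 — Power factor: PF = cos(φ) = Re(Z)/|Z| = 1759.7/1760.4 = 0.9996.
Step 6 — Type: Im(Z) = 49.94 ⇒ lagging (phase φ = 1.6°).

PF = 0.9996 (lagging, φ = 1.6°)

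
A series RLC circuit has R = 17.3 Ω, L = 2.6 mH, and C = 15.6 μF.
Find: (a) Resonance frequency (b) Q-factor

Step 1 — Resonance condition Im(Z)=0 gives ω₀ = 1/√(LC).
Step 2 — ω₀ = 1/√(0.0026·1.56e-05) = 4965 rad/s.
Step 3 — f₀ = ω₀/(2π) = 790.3 Hz.
Step 4 — Series Q: Q = ω₀L/R = 4965·0.0026/17.3 = 0.7462.

(a) f₀ = 790.3 Hz  (b) Q = 0.7462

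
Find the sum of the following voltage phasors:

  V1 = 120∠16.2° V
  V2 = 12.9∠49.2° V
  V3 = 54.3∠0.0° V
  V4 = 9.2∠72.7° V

Step 1 — Convert each phasor to rectangular form:
  V1 = 120·(cos(16.2°) + j·sin(16.2°)) = 115.2 + j33.48 V
  V2 = 12.9·(cos(49.2°) + j·sin(49.2°)) = 8.429 + j9.765 V
  V3 = 54.3·(cos(0.0°) + j·sin(0.0°)) = 54.3 V
  V4 = 9.2·(cos(72.7°) + j·sin(72.7°)) = 2.736 + j8.784 V
Step 2 — Sum components: V_total = 180.7 + j52.03 V.
Step 3 — Convert to polar: |V_total| = 188 V, ∠V_total = 16.1°.

V_total = 188∠16.1° V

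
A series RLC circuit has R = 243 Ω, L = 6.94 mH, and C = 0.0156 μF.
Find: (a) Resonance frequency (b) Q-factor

Step 1 — Resonance condition Im(Z)=0 gives ω₀ = 1/√(LC).
Step 2 — ω₀ = 1/√(0.00694·1.56e-08) = 9.611e+04 rad/s.
Step 3 — f₀ = ω₀/(2π) = 1.53e+04 Hz.
Step 4 — Series Q: Q = ω₀L/R = 9.611e+04·0.00694/243 = 2.745.

(a) f₀ = 1.53e+04 Hz  (b) Q = 2.745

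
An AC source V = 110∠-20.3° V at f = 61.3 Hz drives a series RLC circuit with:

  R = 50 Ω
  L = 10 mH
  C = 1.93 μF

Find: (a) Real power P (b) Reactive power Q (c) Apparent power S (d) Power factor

Step 1 — Angular frequency: ω = 2π·f = 2π·61.3 = 385.2 rad/s.
Step 2 — Component impedances:
  R: Z = R = 50 Ω
  L: Z = jωL = j·385.2·0.01 = 0 + j3.852 Ω
  C: Z = 1/(jωC) = -j/(ω·C) = 0 - j1345 Ω
Step 3 — Series combination: Z_total = R + L + C = 50 - j1341 Ω = 1342∠-87.9° Ω.
Step 4 — Source phasor: V = 110∠-20.3° V = 103.2 - j38.16 V.
Step 5 — Current: I = V / Z = 0.03127 + j0.07575 A = 0.08195∠67.6° A.
Step 6 — Complex power: S = V·I* = 0.3358 - j9.008 VA.
Step 7 — Real power: P = Re(S) = 0.3358 W.
Step 8 — Reactive power: Q = Im(S) = -9.008 VAR.
Step 9 — Apparent power: |S| = 9.014 VA.
Step 10 — Power factor: PF = P/|S| = 0.03725 (leading).

(a) P = 0.3358 W  (b) Q = -9.008 VAR  (c) S = 9.014 VA  (d) PF = 0.03725 (leading)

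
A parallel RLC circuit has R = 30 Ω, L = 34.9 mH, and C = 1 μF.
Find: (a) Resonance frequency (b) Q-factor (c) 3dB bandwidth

Step 1 — Resonance: ω₀ = 1/√(LC) = 1/√(0.0349·1e-06) = 5353 rad/s.
Step 2 — f₀ = ω₀/(2π) = 851.9 Hz.
Step 3 — Parallel Q: Q = R/(ω₀L) = 30/(5353·0.0349) = 0.1606.
Step 4 — Bandwidth: Δω = ω₀/Q = 3.333e+04 rad/s; BW = Δω/(2π) = 5305 Hz.

(a) f₀ = 851.9 Hz  (b) Q = 0.1606  (c) BW = 5305 Hz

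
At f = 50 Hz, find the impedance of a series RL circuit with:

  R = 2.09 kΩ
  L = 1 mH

Step 1 — Angular frequency: ω = 2π·f = 2π·50 = 314.2 rad/s.
Step 2 — Component impedances:
  R: Z = R = 2090 Ω
  L: Z = jωL = j·314.2·0.001 = 0 + j0.3142 Ω
Step 3 — Series combination: Z_total = R + L = 2090 + j0.3142 Ω = 2090∠0.0° Ω.

Z = 2090 + j0.3142 Ω = 2090∠0.0° Ω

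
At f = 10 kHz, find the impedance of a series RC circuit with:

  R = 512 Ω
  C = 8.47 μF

Step 1 — Angular frequency: ω = 2π·f = 2π·1e+04 = 6.283e+04 rad/s.
Step 2 — Component impedances:
  R: Z = R = 512 Ω
  C: Z = 1/(jωC) = -j/(ω·C) = 0 - j1.879 Ω
Step 3 — Series combination: Z_total = R + C = 512 - j1.879 Ω = 512∠-0.2° Ω.

Z = 512 - j1.879 Ω = 512∠-0.2° Ω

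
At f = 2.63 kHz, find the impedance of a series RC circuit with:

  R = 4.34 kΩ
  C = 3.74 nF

Step 1 — Angular frequency: ω = 2π·f = 2π·2630 = 1.652e+04 rad/s.
Step 2 — Component impedances:
  R: Z = R = 4340 Ω
  C: Z = 1/(jωC) = -j/(ω·C) = 0 - j1.618e+04 Ω
Step 3 — Series combination: Z_total = R + C = 4340 - j1.618e+04 Ω = 1.675e+04∠-75.0° Ω.

Z = 4340 - j1.618e+04 Ω = 1.675e+04∠-75.0° Ω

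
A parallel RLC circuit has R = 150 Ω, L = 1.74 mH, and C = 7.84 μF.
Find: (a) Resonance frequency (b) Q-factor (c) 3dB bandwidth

Step 1 — Resonance: ω₀ = 1/√(LC) = 1/√(0.00174·7.84e-06) = 8562 rad/s.
Step 2 — f₀ = ω₀/(2π) = 1363 Hz.
Step 3 — Parallel Q: Q = R/(ω₀L) = 150/(8562·0.00174) = 10.07.
Step 4 — Bandwidth: Δω = ω₀/Q = 850.3 rad/s; BW = Δω/(2π) = 135.3 Hz.

(a) f₀ = 1363 Hz  (b) Q = 10.07  (c) BW = 135.3 Hz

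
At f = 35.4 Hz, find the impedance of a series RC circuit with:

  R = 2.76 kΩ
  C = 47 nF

Step 1 — Angular frequency: ω = 2π·f = 2π·35.4 = 222.4 rad/s.
Step 2 — Component impedances:
  R: Z = R = 2760 Ω
  C: Z = 1/(jωC) = -j/(ω·C) = 0 - j9.566e+04 Ω
Step 3 — Series combination: Z_total = R + C = 2760 - j9.566e+04 Ω = 9.57e+04∠-88.3° Ω.

Z = 2760 - j9.566e+04 Ω = 9.57e+04∠-88.3° Ω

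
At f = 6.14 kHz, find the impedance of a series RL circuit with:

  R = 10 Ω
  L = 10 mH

Step 1 — Angular frequency: ω = 2π·f = 2π·6140 = 3.858e+04 rad/s.
Step 2 — Component impedances:
  R: Z = R = 10 Ω
  L: Z = jωL = j·3.858e+04·0.01 = 0 + j385.8 Ω
Step 3 — Series combination: Z_total = R + L = 10 + j385.8 Ω = 385.9∠88.5° Ω.

Z = 10 + j385.8 Ω = 385.9∠88.5° Ω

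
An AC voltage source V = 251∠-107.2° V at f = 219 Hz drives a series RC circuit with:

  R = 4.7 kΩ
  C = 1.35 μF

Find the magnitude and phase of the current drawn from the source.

Step 1 — Angular frequency: ω = 2π·f = 2π·219 = 1376 rad/s.
Step 2 — Component impedances:
  R: Z = R = 4700 Ω
  C: Z = 1/(jωC) = -j/(ω·C) = 0 - j538.3 Ω
Step 3 — Series combination: Z_total = R + C = 4700 - j538.3 Ω = 4731∠-6.5° Ω.
Step 4 — Source phasor: V = 251∠-107.2° V = -74.22 - j239.8 V.
Step 5 — Ohm's law: I = V / Z_total = (-74.22 - j239.8) / (4700 - j538.3) = -0.00982 - j0.05214 A.
Step 6 — Convert to polar: |I| = 0.05306 A, ∠I = -100.7°.

I = 0.05306∠-100.7° A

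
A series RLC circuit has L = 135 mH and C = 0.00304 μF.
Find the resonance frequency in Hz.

Step 1 — Resonance condition Im(Z)=0 gives ω₀ = 1/√(LC).
Step 2 — ω₀ = 1/√(0.135·3.04e-09) = 4.936e+04 rad/s.
Step 3 — f₀ = ω₀/(2π) = 7856 Hz.

f₀ = 7856 Hz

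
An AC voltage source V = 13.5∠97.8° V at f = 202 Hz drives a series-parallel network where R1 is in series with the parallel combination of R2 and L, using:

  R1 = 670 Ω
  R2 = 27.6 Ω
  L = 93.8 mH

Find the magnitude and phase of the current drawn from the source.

Step 1 — Angular frequency: ω = 2π·f = 2π·202 = 1269 rad/s.
Step 2 — Component impedances:
  R1: Z = R = 670 Ω
  R2: Z = R = 27.6 Ω
  L: Z = jωL = j·1269·0.0938 = 0 + j119.1 Ω
Step 3 — Parallel branch: R2 || L = 1/(1/R2 + 1/L) = 26.19 + j6.072 Ω.
Step 4 — Series with R1: Z_total = R1 + (R2 || L) = 696.2 + j6.072 Ω = 696.2∠0.5° Ω.
Step 5 — Source phasor: V = 13.5∠97.8° V = -1.832 + j13.38 V.
Step 6 — Ohm's law: I = V / Z_total = (-1.832 + j13.38) / (696.2 + j6.072) = -0.002464 + j0.01923 A.
Step 7 — Convert to polar: |I| = 0.01939 A, ∠I = 97.3°.

I = 0.01939∠97.3° A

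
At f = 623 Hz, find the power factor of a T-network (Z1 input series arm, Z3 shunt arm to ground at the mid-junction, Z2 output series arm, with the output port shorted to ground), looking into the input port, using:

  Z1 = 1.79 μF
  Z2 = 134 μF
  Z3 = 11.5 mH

Step 1 — Angular frequency: ω = 2π·f = 2π·623 = 3914 rad/s.
Step 2 — Component impedances:
  Z1: Z = 1/(jωC) = -j/(ω·C) = 0 - j142.7 Ω
  Z2: Z = 1/(jωC) = -j/(ω·C) = 0 - j1.906 Ω
  Z3: Z = jωL = j·3914·0.0115 = 0 + j45.02 Ω
Step 3 — With the output port shorted to ground, the output series arm Z2 runs from the junction to ground; the shunt arm Z3 also runs from the junction to ground. They appear in parallel: Z3 || Z2 = 0 - j1.991 Ω.
Step 4 — Series with input arm Z1: Z_in = Z1 + (Z3 || Z2) = 0 - j144.7 Ω = 144.7∠-90.0° Ω.
Step 5 — Power factor: PF = cos(φ) = Re(Z)/|Z| = 0/144.7 = 0.
Step 6 — Type: Im(Z) = -144.7 ⇒ leading (phase φ = -90.0°).

PF = 0 (leading, φ = -90.0°)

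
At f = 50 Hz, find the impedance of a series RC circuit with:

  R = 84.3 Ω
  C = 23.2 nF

Step 1 — Angular frequency: ω = 2π·f = 2π·50 = 314.2 rad/s.
Step 2 — Component impedances:
  R: Z = R = 84.3 Ω
  C: Z = 1/(jωC) = -j/(ω·C) = 0 - j1.372e+05 Ω
Step 3 — Series combination: Z_total = R + C = 84.3 - j1.372e+05 Ω = 1.372e+05∠-90.0° Ω.

Z = 84.3 - j1.372e+05 Ω = 1.372e+05∠-90.0° Ω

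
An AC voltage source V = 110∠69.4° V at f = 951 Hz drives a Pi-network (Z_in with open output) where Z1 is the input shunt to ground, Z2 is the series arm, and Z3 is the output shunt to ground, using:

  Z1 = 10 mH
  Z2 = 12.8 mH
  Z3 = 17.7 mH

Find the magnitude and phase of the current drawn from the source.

Step 1 — Angular frequency: ω = 2π·f = 2π·951 = 5975 rad/s.
Step 2 — Component impedances:
  Z1: Z = jωL = j·5975·0.01 = 0 + j59.75 Ω
  Z2: Z = jωL = j·5975·0.0128 = 0 + j76.48 Ω
  Z3: Z = jωL = j·5975·0.0177 = 0 + j105.8 Ω
Step 3 — With open output, the series arm Z2 and the output shunt Z3 appear in series to ground: Z2 + Z3 = 0 + j182.2 Ω.
Step 4 — Parallel with input shunt Z1: Z_in = Z1 || (Z2 + Z3) = 0 + j45 Ω = 45∠90.0° Ω.
Step 5 — Source phasor: V = 110∠69.4° V = 38.7 + j103 V.
Step 6 — Ohm's law: I = V / Z_total = (38.7 + j103) / (0 + j45) = 2.288 - j0.8601 A.
Step 7 — Convert to polar: |I| = 2.444 A, ∠I = -20.6°.

I = 2.444∠-20.6° A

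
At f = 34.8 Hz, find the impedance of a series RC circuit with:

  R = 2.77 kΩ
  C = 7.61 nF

Step 1 — Angular frequency: ω = 2π·f = 2π·34.8 = 218.7 rad/s.
Step 2 — Component impedances:
  R: Z = R = 2770 Ω
  C: Z = 1/(jωC) = -j/(ω·C) = 0 - j6.01e+05 Ω
Step 3 — Series combination: Z_total = R + C = 2770 - j6.01e+05 Ω = 6.01e+05∠-89.7° Ω.

Z = 2770 - j6.01e+05 Ω = 6.01e+05∠-89.7° Ω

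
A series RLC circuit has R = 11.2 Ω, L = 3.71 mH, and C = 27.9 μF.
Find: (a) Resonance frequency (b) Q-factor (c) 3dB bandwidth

Step 1 — Resonance condition Im(Z)=0 gives ω₀ = 1/√(LC).
Step 2 — ω₀ = 1/√(0.00371·2.79e-05) = 3108 rad/s.
Step 3 — f₀ = ω₀/(2π) = 494.7 Hz.
Step 4 — Series Q: Q = ω₀L/R = 3108·0.00371/11.2 = 1.03.
Step 5 — 3dB bandwidth: Δω = ω₀/Q = 3019 rad/s; BW = Δω/(2π) = 480.5 Hz.

(a) f₀ = 494.7 Hz  (b) Q = 1.03  (c) BW = 480.5 Hz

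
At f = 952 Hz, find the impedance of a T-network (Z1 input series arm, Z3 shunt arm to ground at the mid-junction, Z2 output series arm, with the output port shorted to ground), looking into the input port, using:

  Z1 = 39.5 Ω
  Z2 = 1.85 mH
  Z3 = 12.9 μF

Step 1 — Angular frequency: ω = 2π·f = 2π·952 = 5982 rad/s.
Step 2 — Component impedances:
  Z1: Z = R = 39.5 Ω
  Z2: Z = jωL = j·5982·0.00185 = 0 + j11.07 Ω
  Z3: Z = 1/(jωC) = -j/(ω·C) = 0 - j12.96 Ω
Step 3 — With the output port shorted to ground, the output series arm Z2 runs from the junction to ground; the shunt arm Z3 also runs from the junction to ground. They appear in parallel: Z3 || Z2 = 0 + j75.73 Ω.
Step 4 — Series with input arm Z1: Z_in = Z1 + (Z3 || Z2) = 39.5 + j75.73 Ω = 85.41∠62.5° Ω.

Z = 39.5 + j75.73 Ω = 85.41∠62.5° Ω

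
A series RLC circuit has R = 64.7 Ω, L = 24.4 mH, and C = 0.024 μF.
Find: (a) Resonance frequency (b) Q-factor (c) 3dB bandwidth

Step 1 — Resonance: ω₀ = 1/√(LC) = 1/√(0.0244·2.4e-08) = 4.132e+04 rad/s.
Step 2 — f₀ = ω₀/(2π) = 6577 Hz.
Step 3 — Series Q: Q = ω₀L/R = 4.132e+04·0.0244/64.7 = 15.58.
Step 4 — Bandwidth: Δω = ω₀/Q = 2652 rad/s; BW = Δω/(2π) = 422 Hz.

(a) f₀ = 6577 Hz  (b) Q = 15.58  (c) BW = 422 Hz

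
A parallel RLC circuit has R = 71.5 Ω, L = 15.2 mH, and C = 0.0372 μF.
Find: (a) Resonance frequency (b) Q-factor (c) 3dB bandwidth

Step 1 — Resonance: ω₀ = 1/√(LC) = 1/√(0.0152·3.72e-08) = 4.205e+04 rad/s.
Step 2 — f₀ = ω₀/(2π) = 6693 Hz.
Step 3 — Parallel Q: Q = R/(ω₀L) = 71.5/(4.205e+04·0.0152) = 0.1119.
Step 4 — Bandwidth: Δω = ω₀/Q = 3.76e+05 rad/s; BW = Δω/(2π) = 5.984e+04 Hz.

(a) f₀ = 6693 Hz  (b) Q = 0.1119  (c) BW = 5.984e+04 Hz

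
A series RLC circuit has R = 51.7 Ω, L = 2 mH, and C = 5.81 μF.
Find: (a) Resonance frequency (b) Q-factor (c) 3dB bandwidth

Step 1 — Resonance: ω₀ = 1/√(LC) = 1/√(0.002·5.81e-06) = 9277 rad/s.
Step 2 — f₀ = ω₀/(2π) = 1476 Hz.
Step 3 — Series Q: Q = ω₀L/R = 9277·0.002/51.7 = 0.3589.
Step 4 — Bandwidth: Δω = ω₀/Q = 2.585e+04 rad/s; BW = Δω/(2π) = 4114 Hz.

(a) f₀ = 1476 Hz  (b) Q = 0.3589  (c) BW = 4114 Hz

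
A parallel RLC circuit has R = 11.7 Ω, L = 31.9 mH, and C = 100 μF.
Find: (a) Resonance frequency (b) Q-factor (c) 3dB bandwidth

Step 1 — Resonance: ω₀ = 1/√(LC) = 1/√(0.0319·0.0001) = 559.9 rad/s.
Step 2 — f₀ = ω₀/(2π) = 89.11 Hz.
Step 3 — Parallel Q: Q = R/(ω₀L) = 11.7/(559.9·0.0319) = 0.6551.
Step 4 — Bandwidth: Δω = ω₀/Q = 854.7 rad/s; BW = Δω/(2π) = 136 Hz.

(a) f₀ = 89.11 Hz  (b) Q = 0.6551  (c) BW = 136 Hz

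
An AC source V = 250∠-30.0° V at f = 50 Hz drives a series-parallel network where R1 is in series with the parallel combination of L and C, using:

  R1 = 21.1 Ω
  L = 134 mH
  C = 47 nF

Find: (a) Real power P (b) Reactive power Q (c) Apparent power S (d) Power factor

Step 1 — Angular frequency: ω = 2π·f = 2π·50 = 314.2 rad/s.
Step 2 — Component impedances:
  R1: Z = R = 21.1 Ω
  L: Z = jωL = j·314.2·0.134 = 0 + j42.1 Ω
  C: Z = 1/(jωC) = -j/(ω·C) = 0 - j6.773e+04 Ω
Step 3 — Parallel branch: L || C = 1/(1/L + 1/C) = 0 + j42.12 Ω.
Step 4 — Series with R1: Z_total = R1 + (L || C) = 21.1 + j42.12 Ω = 47.11∠63.4° Ω.
Step 5 — Source phasor: V = 250∠-30.0° V = 216.5 - j125 V.
Step 6 — Current: I = V / Z = -0.3141 - j5.297 A = 5.306∠-93.4° A.
Step 7 — Complex power: S = V·I* = 594.1 + j1186 VA.
Step 8 — Real power: P = Re(S) = 594.1 W.
Step 9 — Reactive power: Q = Im(S) = 1186 VAR.
Step 10 — Apparent power: |S| = 1327 VA.
Step 11 — Power factor: PF = P/|S| = 0.4479 (lagging).

(a) P = 594.1 W  (b) Q = 1186 VAR  (c) S = 1327 VA  (d) PF = 0.4479 (lagging)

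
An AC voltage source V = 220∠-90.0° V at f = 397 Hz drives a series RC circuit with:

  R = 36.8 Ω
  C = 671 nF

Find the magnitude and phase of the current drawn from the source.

Step 1 — Angular frequency: ω = 2π·f = 2π·397 = 2494 rad/s.
Step 2 — Component impedances:
  R: Z = R = 36.8 Ω
  C: Z = 1/(jωC) = -j/(ω·C) = 0 - j597.5 Ω
Step 3 — Series combination: Z_total = R + C = 36.8 - j597.5 Ω = 598.6∠-86.5° Ω.
Step 4 — Source phasor: V = 220∠-90.0° V = 0 - j220 V.
Step 5 — Ohm's law: I = V / Z_total = (0 - j220) / (36.8 - j597.5) = 0.3668 - j0.02259 A.
Step 6 — Convert to polar: |I| = 0.3675 A, ∠I = -3.5°.

I = 0.3675∠-3.5° A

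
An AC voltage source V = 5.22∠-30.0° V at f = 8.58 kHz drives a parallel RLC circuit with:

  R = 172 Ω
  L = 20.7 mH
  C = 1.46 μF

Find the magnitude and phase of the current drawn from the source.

Step 1 — Angular frequency: ω = 2π·f = 2π·8580 = 5.391e+04 rad/s.
Step 2 — Component impedances:
  R: Z = R = 172 Ω
  L: Z = jωL = j·5.391e+04·0.0207 = 0 + j1116 Ω
  C: Z = 1/(jωC) = -j/(ω·C) = 0 - j12.71 Ω
Step 3 — Parallel combination: 1/Z_total = 1/R + 1/L + 1/C; Z_total = 0.9549 - j12.78 Ω = 12.82∠-85.7° Ω.
Step 4 — Source phasor: V = 5.22∠-30.0° V = 4.521 - j2.61 V.
Step 5 — Ohm's law: I = V / Z_total = (4.521 - j2.61) / (0.9549 - j12.78) = 0.2294 + j0.3366 A.
Step 6 — Convert to polar: |I| = 0.4073 A, ∠I = 55.7°.

I = 0.4073∠55.7° A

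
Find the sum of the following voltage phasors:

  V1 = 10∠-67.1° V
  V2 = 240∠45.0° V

Step 1 — Convert each phasor to rectangular form:
  V1 = 10·(cos(-67.1°) + j·sin(-67.1°)) = 3.891 - j9.212 V
  V2 = 240·(cos(45.0°) + j·sin(45.0°)) = 169.7 + j169.7 V
Step 2 — Sum components: V_total = 173.6 + j160.5 V.
Step 3 — Convert to polar: |V_total| = 236.4 V, ∠V_total = 42.8°.

V_total = 236.4∠42.8° V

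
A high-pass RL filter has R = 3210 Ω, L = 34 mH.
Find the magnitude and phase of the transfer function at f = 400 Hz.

Step 1 — Angular frequency: ω = 2π·400 = 2513 rad/s.
Step 2 — Transfer function: H(jω) = jωL/(R + jωL).
Step 3 — Numerator jωL = j·85.45; denominator R + jωL = 3210 + j85.45.
Step 4 — H = 0.0007081 + j0.0266.
Step 5 — Magnitude: |H| = 0.02661 (-31.5 dB); phase: φ = 88.5°.

|H| = 0.02661 (-31.5 dB), φ = 88.5°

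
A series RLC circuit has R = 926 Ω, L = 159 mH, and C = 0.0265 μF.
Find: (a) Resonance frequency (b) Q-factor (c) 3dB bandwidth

Step 1 — Resonance: ω₀ = 1/√(LC) = 1/√(0.159·2.65e-08) = 1.541e+04 rad/s.
Step 2 — f₀ = ω₀/(2π) = 2452 Hz.
Step 3 — Series Q: Q = ω₀L/R = 1.541e+04·0.159/926 = 2.645.
Step 4 — Bandwidth: Δω = ω₀/Q = 5824 rad/s; BW = Δω/(2π) = 926.9 Hz.

(a) f₀ = 2452 Hz  (b) Q = 2.645  (c) BW = 926.9 Hz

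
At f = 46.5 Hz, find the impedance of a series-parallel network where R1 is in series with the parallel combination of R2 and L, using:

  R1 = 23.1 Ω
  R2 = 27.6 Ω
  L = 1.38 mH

Step 1 — Angular frequency: ω = 2π·f = 2π·46.5 = 292.2 rad/s.
Step 2 — Component impedances:
  R1: Z = R = 23.1 Ω
  R2: Z = R = 27.6 Ω
  L: Z = jωL = j·292.2·0.00138 = 0 + j0.4032 Ω
Step 3 — Parallel branch: R2 || L = 1/(1/R2 + 1/L) = 0.005889 + j0.4031 Ω.
Step 4 — Series with R1: Z_total = R1 + (R2 || L) = 23.11 + j0.4031 Ω = 23.11∠1.0° Ω.

Z = 23.11 + j0.4031 Ω = 23.11∠1.0° Ω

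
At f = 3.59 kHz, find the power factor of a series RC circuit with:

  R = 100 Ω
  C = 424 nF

Step 1 — Angular frequency: ω = 2π·f = 2π·3590 = 2.256e+04 rad/s.
Step 2 — Component impedances:
  R: Z = R = 100 Ω
  C: Z = 1/(jωC) = -j/(ω·C) = 0 - j104.6 Ω
Step 3 — Series combination: Z_total = R + C = 100 - j104.6 Ω = 144.7∠-46.3° Ω.
Step 4 — Power factor: PF = cos(φ) = Re(Z)/|Z| = 100/144.68 = 0.6912.
Step 5 — Type: Im(Z) = -104.6 ⇒ leading (phase φ = -46.3°).

PF = 0.6912 (leading, φ = -46.3°)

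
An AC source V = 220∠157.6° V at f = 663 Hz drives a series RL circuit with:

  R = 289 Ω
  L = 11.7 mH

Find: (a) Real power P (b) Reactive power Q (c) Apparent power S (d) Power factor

Step 1 — Angular frequency: ω = 2π·f = 2π·663 = 4166 rad/s.
Step 2 — Component impedances:
  R: Z = R = 289 Ω
  L: Z = jωL = j·4166·0.0117 = 0 + j48.74 Ω
Step 3 — Series combination: Z_total = R + L = 289 + j48.74 Ω = 293.1∠9.6° Ω.
Step 4 — Source phasor: V = 220∠157.6° V = -203.4 + j83.84 V.
Step 5 — Current: I = V / Z = -0.6368 + j0.3975 A = 0.7506∠148.0° A.
Step 6 — Complex power: S = V·I* = 162.8 + j27.46 VA.
Step 7 — Real power: P = Re(S) = 162.8 W.
Step 8 — Reactive power: Q = Im(S) = 27.46 VAR.
Step 9 — Apparent power: |S| = 165.1 VA.
Step 10 — Power factor: PF = P/|S| = 0.9861 (lagging).

(a) P = 162.8 W  (b) Q = 27.46 VAR  (c) S = 165.1 VA  (d) PF = 0.9861 (lagging)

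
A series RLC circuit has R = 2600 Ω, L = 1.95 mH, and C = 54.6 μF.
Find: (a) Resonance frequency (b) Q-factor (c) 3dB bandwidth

Step 1 — Resonance: ω₀ = 1/√(LC) = 1/√(0.00195·5.46e-05) = 3065 rad/s.
Step 2 — f₀ = ω₀/(2π) = 487.8 Hz.
Step 3 — Series Q: Q = ω₀L/R = 3065·0.00195/2600 = 0.002299.
Step 4 — Bandwidth: Δω = ω₀/Q = 1.333e+06 rad/s; BW = Δω/(2π) = 2.122e+05 Hz.

(a) f₀ = 487.8 Hz  (b) Q = 0.002299  (c) BW = 2.122e+05 Hz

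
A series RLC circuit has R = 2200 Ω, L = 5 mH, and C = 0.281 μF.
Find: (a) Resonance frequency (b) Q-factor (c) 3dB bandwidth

Step 1 — Resonance condition Im(Z)=0 gives ω₀ = 1/√(LC).
Step 2 — ω₀ = 1/√(0.005·2.81e-07) = 2.668e+04 rad/s.
Step 3 — f₀ = ω₀/(2π) = 4246 Hz.
Step 4 — Series Q: Q = ω₀L/R = 2.668e+04·0.005/2200 = 0.06063.
Step 5 — 3dB bandwidth: Δω = ω₀/Q = 4.4e+05 rad/s; BW = Δω/(2π) = 7.003e+04 Hz.

(a) f₀ = 4246 Hz  (b) Q = 0.06063  (c) BW = 7.003e+04 Hz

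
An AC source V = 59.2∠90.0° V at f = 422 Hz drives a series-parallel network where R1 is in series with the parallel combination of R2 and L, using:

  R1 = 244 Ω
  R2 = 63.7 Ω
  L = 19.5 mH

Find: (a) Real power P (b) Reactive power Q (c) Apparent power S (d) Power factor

Step 1 — Angular frequency: ω = 2π·f = 2π·422 = 2652 rad/s.
Step 2 — Component impedances:
  R1: Z = R = 244 Ω
  R2: Z = R = 63.7 Ω
  L: Z = jωL = j·2652·0.0195 = 0 + j51.7 Ω
Step 3 — Parallel branch: R2 || L = 1/(1/R2 + 1/L) = 25.3 + j31.17 Ω.
Step 4 — Series with R1: Z_total = R1 + (R2 || L) = 269.3 + j31.17 Ω = 271.1∠6.6° Ω.
Step 5 — Source phasor: V = 59.2∠90.0° V = 0 + j59.2 V.
Step 6 — Current: I = V / Z = 0.02511 + j0.2169 A = 0.2184∠83.4° A.
Step 7 — Complex power: S = V·I* = 12.84 + j1.486 VA.
Step 8 — Real power: P = Re(S) = 12.84 W.
Step 9 — Reactive power: Q = Im(S) = 1.486 VAR.
Step 10 — Apparent power: |S| = 12.93 VA.
Step 11 — Power factor: PF = P/|S| = 0.9934 (lagging).

(a) P = 12.84 W  (b) Q = 1.486 VAR  (c) S = 12.93 VA  (d) PF = 0.9934 (lagging)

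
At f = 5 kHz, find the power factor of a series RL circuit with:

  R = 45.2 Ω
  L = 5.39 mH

Step 1 — Angular frequency: ω = 2π·f = 2π·5000 = 3.142e+04 rad/s.
Step 2 — Component impedances:
  R: Z = R = 45.2 Ω
  L: Z = jωL = j·3.142e+04·0.00539 = 0 + j169.3 Ω
Step 3 — Series combination: Z_total = R + L = 45.2 + j169.3 Ω = 175.3∠75.1° Ω.
Step 4 — Power factor: PF = cos(φ) = Re(Z)/|Z| = 45.2/175.26 = 0.2579.
Step 5 — Type: Im(Z) = 169.3 ⇒ lagging (phase φ = 75.1°).

PF = 0.2579 (lagging, φ = 75.1°)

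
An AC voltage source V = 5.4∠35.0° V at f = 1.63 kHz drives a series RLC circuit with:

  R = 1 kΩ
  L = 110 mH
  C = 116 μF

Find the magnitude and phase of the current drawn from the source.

Step 1 — Angular frequency: ω = 2π·f = 2π·1630 = 1.024e+04 rad/s.
Step 2 — Component impedances:
  R: Z = R = 1000 Ω
  L: Z = jωL = j·1.024e+04·0.11 = 0 + j1127 Ω
  C: Z = 1/(jωC) = -j/(ω·C) = 0 - j0.8417 Ω
Step 3 — Series combination: Z_total = R + L + C = 1000 + j1126 Ω = 1506∠48.4° Ω.
Step 4 — Source phasor: V = 5.4∠35.0° V = 4.423 + j3.097 V.
Step 5 — Ohm's law: I = V / Z_total = (4.423 + j3.097) / (1000 + j1126) = 0.003489 - j0.0008302 A.
Step 6 — Convert to polar: |I| = 0.003586 A, ∠I = -13.4°.

I = 0.003586∠-13.4° A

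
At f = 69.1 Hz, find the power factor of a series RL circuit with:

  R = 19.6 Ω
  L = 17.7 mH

Step 1 — Angular frequency: ω = 2π·f = 2π·69.1 = 434.2 rad/s.
Step 2 — Component impedances:
  R: Z = R = 19.6 Ω
  L: Z = jωL = j·434.2·0.0177 = 0 + j7.685 Ω
Step 3 — Series combination: Z_total = R + L = 19.6 + j7.685 Ω = 21.05∠21.4° Ω.
Step 4 — Power factor: PF = cos(φ) = Re(Z)/|Z| = 19.6/21.053 = 0.931.
Step 5 — Type: Im(Z) = 7.685 ⇒ lagging (phase φ = 21.4°).

PF = 0.931 (lagging, φ = 21.4°)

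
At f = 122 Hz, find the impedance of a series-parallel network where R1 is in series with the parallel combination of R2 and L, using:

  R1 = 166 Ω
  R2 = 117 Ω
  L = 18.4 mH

Step 1 — Angular frequency: ω = 2π·f = 2π·122 = 766.5 rad/s.
Step 2 — Component impedances:
  R1: Z = R = 166 Ω
  R2: Z = R = 117 Ω
  L: Z = jωL = j·766.5·0.0184 = 0 + j14.1 Ω
Step 3 — Parallel branch: R2 || L = 1/(1/R2 + 1/L) = 1.676 + j13.9 Ω.
Step 4 — Series with R1: Z_total = R1 + (R2 || L) = 167.7 + j13.9 Ω = 168.3∠4.7° Ω.

Z = 167.7 + j13.9 Ω = 168.3∠4.7° Ω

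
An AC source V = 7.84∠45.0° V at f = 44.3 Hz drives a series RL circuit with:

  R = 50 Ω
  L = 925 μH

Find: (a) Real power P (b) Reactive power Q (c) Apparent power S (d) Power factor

Step 1 — Angular frequency: ω = 2π·f = 2π·44.3 = 278.3 rad/s.
Step 2 — Component impedances:
  R: Z = R = 50 Ω
  L: Z = jωL = j·278.3·0.000925 = 0 + j0.2575 Ω
Step 3 — Series combination: Z_total = R + L = 50 + j0.2575 Ω = 50∠0.3° Ω.
Step 4 — Source phasor: V = 7.84∠45.0° V = 5.544 + j5.544 V.
Step 5 — Current: I = V / Z = 0.1114 + j0.1103 A = 0.1568∠44.7° A.
Step 6 — Complex power: S = V·I* = 1.229 + j0.00633 VA.
Step 7 — Real power: P = Re(S) = 1.229 W.
Step 8 — Reactive power: Q = Im(S) = 0.00633 VAR.
Step 9 — Apparent power: |S| = 1.229 VA.
Step 10 — Power factor: PF = P/|S| = 1 (lagging).

(a) P = 1.229 W  (b) Q = 0.00633 VAR  (c) S = 1.229 VA  (d) PF = 1 (lagging)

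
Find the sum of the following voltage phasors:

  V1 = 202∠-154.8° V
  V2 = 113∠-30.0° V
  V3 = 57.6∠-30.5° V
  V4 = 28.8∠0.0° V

Step 1 — Convert each phasor to rectangular form:
  V1 = 202·(cos(-154.8°) + j·sin(-154.8°)) = -182.8 - j86.01 V
  V2 = 113·(cos(-30.0°) + j·sin(-30.0°)) = 97.86 - j56.5 V
  V3 = 57.6·(cos(-30.5°) + j·sin(-30.5°)) = 49.63 - j29.23 V
  V4 = 28.8·(cos(0.0°) + j·sin(0.0°)) = 28.8 V
Step 2 — Sum components: V_total = -6.484 - j171.7 V.
Step 3 — Convert to polar: |V_total| = 171.9 V, ∠V_total = -92.2°.

V_total = 171.9∠-92.2° V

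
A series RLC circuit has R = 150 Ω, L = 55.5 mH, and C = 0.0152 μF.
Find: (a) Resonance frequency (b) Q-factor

Step 1 — Resonance condition Im(Z)=0 gives ω₀ = 1/√(LC).
Step 2 — ω₀ = 1/√(0.0555·1.52e-08) = 3.443e+04 rad/s.
Step 3 — f₀ = ω₀/(2π) = 5480 Hz.
Step 4 — Series Q: Q = ω₀L/R = 3.443e+04·0.0555/150 = 12.74.

(a) f₀ = 5480 Hz  (b) Q = 12.74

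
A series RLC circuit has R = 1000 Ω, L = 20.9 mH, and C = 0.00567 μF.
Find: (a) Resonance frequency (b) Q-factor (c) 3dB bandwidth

Step 1 — Resonance: ω₀ = 1/√(LC) = 1/√(0.0209·5.67e-09) = 9.186e+04 rad/s.
Step 2 — f₀ = ω₀/(2π) = 1.462e+04 Hz.
Step 3 — Series Q: Q = ω₀L/R = 9.186e+04·0.0209/1000 = 1.92.
Step 4 — Bandwidth: Δω = ω₀/Q = 4.785e+04 rad/s; BW = Δω/(2π) = 7615 Hz.

(a) f₀ = 1.462e+04 Hz  (b) Q = 1.92  (c) BW = 7615 Hz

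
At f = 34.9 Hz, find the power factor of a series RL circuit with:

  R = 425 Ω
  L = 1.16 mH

Step 1 — Angular frequency: ω = 2π·f = 2π·34.9 = 219.3 rad/s.
Step 2 — Component impedances:
  R: Z = R = 425 Ω
  L: Z = jωL = j·219.3·0.00116 = 0 + j0.2544 Ω
Step 3 — Series combination: Z_total = R + L = 425 + j0.2544 Ω = 425∠0.0° Ω.
Step 4 — Power factor: PF = cos(φ) = Re(Z)/|Z| = 425/425 = 1.
Step 5 — Type: Im(Z) = 0.2544 ⇒ lagging (phase φ = 0.0°).

PF = 1 (lagging, φ = 0.0°)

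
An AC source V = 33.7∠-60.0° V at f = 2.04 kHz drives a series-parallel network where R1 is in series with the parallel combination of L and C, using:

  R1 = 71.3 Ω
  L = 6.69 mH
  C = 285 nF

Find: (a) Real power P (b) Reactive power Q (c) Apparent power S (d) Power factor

Step 1 — Angular frequency: ω = 2π·f = 2π·2040 = 1.282e+04 rad/s.
Step 2 — Component impedances:
  R1: Z = R = 71.3 Ω
  L: Z = jωL = j·1.282e+04·0.00669 = 0 + j85.75 Ω
  C: Z = 1/(jωC) = -j/(ω·C) = 0 - j273.7 Ω
Step 3 — Parallel branch: L || C = 1/(1/L + 1/C) = 0 + j124.9 Ω.
Step 4 — Series with R1: Z_total = R1 + (L || C) = 71.3 + j124.9 Ω = 143.8∠60.3° Ω.
Step 5 — Source phasor: V = 33.7∠-60.0° V = 16.85 - j29.19 V.
Step 6 — Current: I = V / Z = -0.1182 - j0.2024 A = 0.2344∠-120.3° A.
Step 7 — Complex power: S = V·I* = 3.917 + j6.859 VA.
Step 8 — Real power: P = Re(S) = 3.917 W.
Step 9 — Reactive power: Q = Im(S) = 6.859 VAR.
Step 10 — Apparent power: |S| = 7.898 VA.
Step 11 — Power factor: PF = P/|S| = 0.4959 (lagging).

(a) P = 3.917 W  (b) Q = 6.859 VAR  (c) S = 7.898 VA  (d) PF = 0.4959 (lagging)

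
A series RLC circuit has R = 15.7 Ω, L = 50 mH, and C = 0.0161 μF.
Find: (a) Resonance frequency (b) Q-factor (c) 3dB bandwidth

Step 1 — Resonance condition Im(Z)=0 gives ω₀ = 1/√(LC).
Step 2 — ω₀ = 1/√(0.05·1.61e-08) = 3.525e+04 rad/s.
Step 3 — f₀ = ω₀/(2π) = 5609 Hz.
Step 4 — Series Q: Q = ω₀L/R = 3.525e+04·0.05/15.7 = 112.2.
Step 5 — 3dB bandwidth: Δω = ω₀/Q = 314 rad/s; BW = Δω/(2π) = 49.97 Hz.

(a) f₀ = 5609 Hz  (b) Q = 112.2  (c) BW = 49.97 Hz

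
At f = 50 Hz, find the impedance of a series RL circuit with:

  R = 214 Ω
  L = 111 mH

Step 1 — Angular frequency: ω = 2π·f = 2π·50 = 314.2 rad/s.
Step 2 — Component impedances:
  R: Z = R = 214 Ω
  L: Z = jωL = j·314.2·0.111 = 0 + j34.87 Ω
Step 3 — Series combination: Z_total = R + L = 214 + j34.87 Ω = 216.8∠9.3° Ω.

Z = 214 + j34.87 Ω = 216.8∠9.3° Ω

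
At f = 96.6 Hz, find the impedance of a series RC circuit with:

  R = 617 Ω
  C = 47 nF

Step 1 — Angular frequency: ω = 2π·f = 2π·96.6 = 607 rad/s.
Step 2 — Component impedances:
  R: Z = R = 617 Ω
  C: Z = 1/(jωC) = -j/(ω·C) = 0 - j3.505e+04 Ω
Step 3 — Series combination: Z_total = R + C = 617 - j3.505e+04 Ω = 3.506e+04∠-89.0° Ω.

Z = 617 - j3.505e+04 Ω = 3.506e+04∠-89.0° Ω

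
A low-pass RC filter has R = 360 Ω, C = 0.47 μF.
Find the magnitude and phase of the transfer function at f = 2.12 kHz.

Step 1 — Angular frequency: ω = 2π·2120 = 1.332e+04 rad/s.
Step 2 — Transfer function: H(jω) = 1/(1 + jωRC).
Step 3 — Denominator: 1 + jωRC = 1 + j·1.332e+04·360·4.7e-07 = 1 + j2.254.
Step 4 — H = 0.1645 - j0.3707.
Step 5 — Magnitude: |H| = 0.4056 (-7.8 dB); phase: φ = -66.1°.

|H| = 0.4056 (-7.8 dB), φ = -66.1°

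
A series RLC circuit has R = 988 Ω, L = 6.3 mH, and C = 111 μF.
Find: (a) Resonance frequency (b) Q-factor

Step 1 — Resonance condition Im(Z)=0 gives ω₀ = 1/√(LC).
Step 2 — ω₀ = 1/√(0.0063·0.000111) = 1196 rad/s.
Step 3 — f₀ = ω₀/(2π) = 190.3 Hz.
Step 4 — Series Q: Q = ω₀L/R = 1196·0.0063/988 = 0.007625.

(a) f₀ = 190.3 Hz  (b) Q = 0.007625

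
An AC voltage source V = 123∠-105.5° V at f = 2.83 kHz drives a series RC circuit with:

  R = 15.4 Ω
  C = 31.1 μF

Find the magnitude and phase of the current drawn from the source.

Step 1 — Angular frequency: ω = 2π·f = 2π·2830 = 1.778e+04 rad/s.
Step 2 — Component impedances:
  R: Z = R = 15.4 Ω
  C: Z = 1/(jωC) = -j/(ω·C) = 0 - j1.808 Ω
Step 3 — Series combination: Z_total = R + C = 15.4 - j1.808 Ω = 15.51∠-6.7° Ω.
Step 4 — Source phasor: V = 123∠-105.5° V = -32.87 - j118.5 V.
Step 5 — Ohm's law: I = V / Z_total = (-32.87 - j118.5) / (15.4 - j1.808) = -1.214 - j7.839 A.
Step 6 — Convert to polar: |I| = 7.933 A, ∠I = -98.8°.

I = 7.933∠-98.8° A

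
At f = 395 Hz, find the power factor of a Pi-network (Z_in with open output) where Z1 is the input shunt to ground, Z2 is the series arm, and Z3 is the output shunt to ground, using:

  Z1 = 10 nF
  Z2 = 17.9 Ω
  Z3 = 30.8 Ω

Step 1 — Angular frequency: ω = 2π·f = 2π·395 = 2482 rad/s.
Step 2 — Component impedances:
  Z1: Z = 1/(jωC) = -j/(ω·C) = 0 - j4.029e+04 Ω
  Z2: Z = R = 17.9 Ω
  Z3: Z = R = 30.8 Ω
Step 3 — With open output, the series arm Z2 and the output shunt Z3 appear in series to ground: Z2 + Z3 = 48.7 Ω.
Step 4 — Parallel with input shunt Z1: Z_in = Z1 || (Z2 + Z3) = 48.7 - j0.05886 Ω = 48.7∠-0.1° Ω.
Step 5 — Power factor: PF = cos(φ) = Re(Z)/|Z| = 48.7/48.7 = 1.
Step 6 — Type: Im(Z) = -0.05886 ⇒ leading (phase φ = -0.1°).

PF = 1 (leading, φ = -0.1°)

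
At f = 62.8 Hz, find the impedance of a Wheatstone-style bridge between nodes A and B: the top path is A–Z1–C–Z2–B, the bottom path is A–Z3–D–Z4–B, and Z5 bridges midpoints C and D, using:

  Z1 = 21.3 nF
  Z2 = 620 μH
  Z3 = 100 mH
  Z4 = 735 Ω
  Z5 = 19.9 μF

Step 1 — Angular frequency: ω = 2π·f = 2π·62.8 = 394.6 rad/s.
Step 2 — Component impedances:
  Z1: Z = 1/(jωC) = -j/(ω·C) = 0 - j1.19e+05 Ω
  Z2: Z = jωL = j·394.6·0.00062 = 0 + j0.2446 Ω
  Z3: Z = jωL = j·394.6·0.1 = 0 + j39.46 Ω
  Z4: Z = R = 735 Ω
  Z5: Z = 1/(jωC) = -j/(ω·C) = 0 - j127.4 Ω
Step 3 — Bridge requires nodal analysis (the Z5 bridge couples midpoints C and D, so the two paths cannot be reduced to a simple series/parallel combination). Setting node B to ground and injecting 1 A at node A, the 3-node admittance system at A, C, D solves to V_A = Z_AB = 21.31 - j83.9 Ω = 86.57∠-75.7° Ω.

Z = 21.31 - j83.9 Ω = 86.57∠-75.7° Ω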